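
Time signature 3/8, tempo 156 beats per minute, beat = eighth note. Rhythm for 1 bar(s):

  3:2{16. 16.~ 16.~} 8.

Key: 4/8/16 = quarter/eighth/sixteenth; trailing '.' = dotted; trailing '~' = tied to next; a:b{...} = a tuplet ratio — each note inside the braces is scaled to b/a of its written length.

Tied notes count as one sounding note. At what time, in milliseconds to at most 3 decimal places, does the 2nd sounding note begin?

note 2 onset = 1/2b = 192.308ms

1. 0.0ms @ 0 + 192.308ms (1/2)
2. 192.308ms @ 1/2 + 961.538ms (5/2)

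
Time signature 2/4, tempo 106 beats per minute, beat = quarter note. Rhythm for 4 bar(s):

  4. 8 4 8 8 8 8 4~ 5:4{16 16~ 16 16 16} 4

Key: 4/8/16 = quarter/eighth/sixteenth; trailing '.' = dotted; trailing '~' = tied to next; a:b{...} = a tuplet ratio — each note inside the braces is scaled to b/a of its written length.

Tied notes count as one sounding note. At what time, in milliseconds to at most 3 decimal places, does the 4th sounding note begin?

note 4 onset = 3b = 1698.113ms

1. 0.0ms @ 0 + 849.057ms (3/2)
2. 849.057ms @ 3/2 + 283.019ms (1/2)
3. 1132.075ms @ 2 + 566.038ms (1)
4. 1698.113ms @ 3 + 283.019ms (1/2)
5. 1981.132ms @ 7/2 + 283.019ms (1/2)
6. 2264.151ms @ 4 + 283.019ms (1/2)
7. 2547.17ms @ 9/2 + 283.019ms (1/2)
8. 2830.189ms @ 5 + 679.245ms (6/5)
9. 3509.434ms @ 31/5 + 226.415ms (2/5)
10. 3735.849ms @ 33/5 + 113.208ms (1/5)
11. 3849.057ms @ 34/5 + 113.208ms (1/5)
12. 3962.264ms @ 7 + 566.038ms (1)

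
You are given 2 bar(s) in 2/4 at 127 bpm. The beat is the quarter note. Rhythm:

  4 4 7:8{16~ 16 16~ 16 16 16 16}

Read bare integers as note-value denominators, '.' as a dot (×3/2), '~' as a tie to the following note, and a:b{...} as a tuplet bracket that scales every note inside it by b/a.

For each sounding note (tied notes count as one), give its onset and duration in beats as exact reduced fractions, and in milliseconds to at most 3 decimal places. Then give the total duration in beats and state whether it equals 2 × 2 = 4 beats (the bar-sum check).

1) 0.0ms=0b +472.441ms=1b
2) 472.441ms=1b +472.441ms=1b
3) 944.882ms=2b +269.966ms=4/7b
4) 1214.848ms=18/7b +269.966ms=4/7b
5) 1484.814ms=22/7b +134.983ms=2/7b
6) 1619.798ms=24/7b +134.983ms=2/7b
7) 1754.781ms=26/7b +134.983ms=2/7b
Σ=4b of 4 (127bpm 2/4) — PASS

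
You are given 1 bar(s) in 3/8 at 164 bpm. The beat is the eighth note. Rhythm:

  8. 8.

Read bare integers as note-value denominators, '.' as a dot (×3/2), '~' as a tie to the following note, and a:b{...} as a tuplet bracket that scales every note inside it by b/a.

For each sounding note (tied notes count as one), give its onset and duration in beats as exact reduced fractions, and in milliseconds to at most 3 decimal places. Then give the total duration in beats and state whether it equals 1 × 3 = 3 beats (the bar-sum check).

1) 0.0ms=0b +548.78ms=3/2b
2) 548.78ms=3/2b +548.78ms=3/2b
Σ=3b of 3 (164bpm 3/8) — PASS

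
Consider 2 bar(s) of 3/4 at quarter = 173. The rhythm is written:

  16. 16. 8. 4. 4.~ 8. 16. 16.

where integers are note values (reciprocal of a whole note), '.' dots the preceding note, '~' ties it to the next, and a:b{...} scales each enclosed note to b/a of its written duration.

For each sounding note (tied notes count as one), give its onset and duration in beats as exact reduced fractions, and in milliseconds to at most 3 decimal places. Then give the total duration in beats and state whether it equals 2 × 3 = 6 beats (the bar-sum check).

1) 0.0ms=0b +130.058ms=3/8b
2) 130.058ms=3/8b +130.058ms=3/8b
3) 260.116ms=3/4b +260.116ms=3/4b
4) 520.231ms=3/2b +520.231ms=3/2b
5) 1040.462ms=3b +780.347ms=9/4b
6) 1820.809ms=21/4b +130.058ms=3/8b
7) 1950.867ms=45/8b +130.058ms=3/8b
Σ=6b of 6 (173bpm 3/4) — PASS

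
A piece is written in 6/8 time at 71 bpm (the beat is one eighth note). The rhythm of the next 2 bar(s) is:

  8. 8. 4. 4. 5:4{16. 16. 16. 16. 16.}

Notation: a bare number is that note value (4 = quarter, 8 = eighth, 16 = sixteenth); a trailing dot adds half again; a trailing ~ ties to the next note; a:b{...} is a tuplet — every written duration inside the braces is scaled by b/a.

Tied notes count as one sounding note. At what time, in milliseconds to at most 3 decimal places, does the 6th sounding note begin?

note 6 onset = 48/5b = 8112.676ms

1. 0.0ms @ 0 + 1267.606ms (3/2)
2. 1267.606ms @ 3/2 + 1267.606ms (3/2)
3. 2535.211ms @ 3 + 2535.211ms (3)
4. 5070.423ms @ 6 + 2535.211ms (3)
5. 7605.634ms @ 9 + 507.042ms (3/5)
6. 8112.676ms @ 48/5 + 507.042ms (3/5)
7. 8619.718ms @ 51/5 + 507.042ms (3/5)
8. 9126.761ms @ 54/5 + 507.042ms (3/5)
9. 9633.803ms @ 57/5 + 507.042ms (3/5)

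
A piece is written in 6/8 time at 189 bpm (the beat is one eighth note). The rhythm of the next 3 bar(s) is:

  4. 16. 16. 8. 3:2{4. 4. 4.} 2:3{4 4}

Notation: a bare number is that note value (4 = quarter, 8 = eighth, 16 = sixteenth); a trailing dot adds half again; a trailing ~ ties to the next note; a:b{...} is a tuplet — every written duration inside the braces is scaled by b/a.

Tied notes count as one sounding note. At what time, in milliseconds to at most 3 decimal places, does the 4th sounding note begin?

note 4 onset = 9/2b = 1428.571ms

1. 0.0ms @ 0 + 952.381ms (3)
2. 952.381ms @ 3 + 238.095ms (3/4)
3. 1190.476ms @ 15/4 + 238.095ms (3/4)
4. 1428.571ms @ 9/2 + 476.19ms (3/2)
5. 1904.762ms @ 6 + 634.921ms (2)
6. 2539.683ms @ 8 + 634.921ms (2)
7. 3174.603ms @ 10 + 634.921ms (2)
8. 3809.524ms @ 12 + 952.381ms (3)
9. 4761.905ms @ 15 + 952.381ms (3)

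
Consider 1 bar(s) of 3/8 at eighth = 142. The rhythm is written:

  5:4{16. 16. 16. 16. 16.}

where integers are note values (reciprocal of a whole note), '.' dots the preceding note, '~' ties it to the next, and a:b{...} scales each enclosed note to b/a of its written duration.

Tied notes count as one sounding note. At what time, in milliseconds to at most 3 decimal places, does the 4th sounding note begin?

1. 0.0ms @ 0 + 253.521ms (3/5)
2. 253.521ms @ 3/5 + 253.521ms (3/5)
3. 507.042ms @ 6/5 + 253.521ms (3/5)
4. 760.563ms @ 9/5 + 253.521ms (3/5)
5. 1014.085ms @ 12/5 + 253.521ms (3/5)

note 4 onset = 9/5b = 760.563ms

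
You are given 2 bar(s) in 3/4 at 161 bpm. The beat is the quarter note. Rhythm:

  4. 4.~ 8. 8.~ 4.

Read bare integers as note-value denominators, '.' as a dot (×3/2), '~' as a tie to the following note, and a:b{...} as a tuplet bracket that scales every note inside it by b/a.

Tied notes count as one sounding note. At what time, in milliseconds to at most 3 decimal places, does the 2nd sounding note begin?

note 2 onset = 3/2b = 559.006ms

1. 0.0ms @ 0 + 559.006ms (3/2)
2. 559.006ms @ 3/2 + 838.509ms (9/4)
3. 1397.516ms @ 15/4 + 838.509ms (9/4)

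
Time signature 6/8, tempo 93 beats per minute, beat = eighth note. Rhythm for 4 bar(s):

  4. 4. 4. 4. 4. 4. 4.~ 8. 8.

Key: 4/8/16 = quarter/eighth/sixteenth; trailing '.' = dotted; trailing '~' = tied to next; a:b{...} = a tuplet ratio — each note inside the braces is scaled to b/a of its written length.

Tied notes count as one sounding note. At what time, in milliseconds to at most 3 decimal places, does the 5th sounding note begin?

note 5 onset = 12b = 7741.935ms

1. 0.0ms @ 0 + 1935.484ms (3)
2. 1935.484ms @ 3 + 1935.484ms (3)
3. 3870.968ms @ 6 + 1935.484ms (3)
4. 5806.452ms @ 9 + 1935.484ms (3)
5. 7741.935ms @ 12 + 1935.484ms (3)
6. 9677.419ms @ 15 + 1935.484ms (3)
7. 11612.903ms @ 18 + 2903.226ms (9/2)
8. 14516.129ms @ 45/2 + 967.742ms (3/2)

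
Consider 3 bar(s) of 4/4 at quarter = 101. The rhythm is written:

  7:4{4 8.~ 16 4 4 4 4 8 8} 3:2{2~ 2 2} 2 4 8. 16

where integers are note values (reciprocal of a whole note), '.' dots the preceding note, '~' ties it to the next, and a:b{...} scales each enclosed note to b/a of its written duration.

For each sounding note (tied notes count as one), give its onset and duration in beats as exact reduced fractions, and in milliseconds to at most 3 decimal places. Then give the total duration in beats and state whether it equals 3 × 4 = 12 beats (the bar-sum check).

1) 0.0ms=0b +339.463ms=4/7b
2) 339.463ms=4/7b +339.463ms=4/7b
3) 678.925ms=8/7b +339.463ms=4/7b
4) 1018.388ms=12/7b +339.463ms=4/7b
5) 1357.85ms=16/7b +339.463ms=4/7b
6) 1697.313ms=20/7b +339.463ms=4/7b
7) 2036.775ms=24/7b +169.731ms=2/7b
8) 2206.506ms=26/7b +169.731ms=2/7b
9) 2376.238ms=4b +1584.158ms=8/3b
10) 3960.396ms=20/3b +792.079ms=4/3b
11) 4752.475ms=8b +1188.119ms=2b
12) 5940.594ms=10b +594.059ms=1b
13) 6534.653ms=11b +445.545ms=3/4b
14) 6980.198ms=47/4b +148.515ms=1/4b
Σ=12b of 12 (101bpm 4/4) — PASS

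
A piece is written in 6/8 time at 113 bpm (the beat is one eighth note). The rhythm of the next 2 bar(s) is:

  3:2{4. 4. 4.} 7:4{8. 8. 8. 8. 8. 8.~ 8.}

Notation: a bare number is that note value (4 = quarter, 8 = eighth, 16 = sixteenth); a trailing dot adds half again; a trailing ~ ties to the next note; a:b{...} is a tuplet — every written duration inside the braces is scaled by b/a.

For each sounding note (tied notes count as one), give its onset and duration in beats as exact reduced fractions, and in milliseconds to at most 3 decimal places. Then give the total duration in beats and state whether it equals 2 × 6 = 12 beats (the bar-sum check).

1) 0.0ms=0b +1061.947ms=2b
2) 1061.947ms=2b +1061.947ms=2b
3) 2123.894ms=4b +1061.947ms=2b
4) 3185.841ms=6b +455.12ms=6/7b
5) 3640.961ms=48/7b +455.12ms=6/7b
6) 4096.081ms=54/7b +455.12ms=6/7b
7) 4551.201ms=60/7b +455.12ms=6/7b
8) 5006.321ms=66/7b +455.12ms=6/7b
9) 5461.441ms=72/7b +910.24ms=12/7b
Σ=12b of 12 (113bpm 6/8) — PASS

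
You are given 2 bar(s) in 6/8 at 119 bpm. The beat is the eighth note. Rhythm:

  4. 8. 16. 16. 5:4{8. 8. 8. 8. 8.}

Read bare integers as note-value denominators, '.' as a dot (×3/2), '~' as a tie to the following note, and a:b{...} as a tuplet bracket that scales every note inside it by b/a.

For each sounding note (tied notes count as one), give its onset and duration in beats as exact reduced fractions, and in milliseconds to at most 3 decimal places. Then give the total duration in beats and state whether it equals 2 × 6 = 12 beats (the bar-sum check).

1) 0.0ms=0b +1512.605ms=3b
2) 1512.605ms=3b +756.303ms=3/2b
3) 2268.908ms=9/2b +378.151ms=3/4b
4) 2647.059ms=21/4b +378.151ms=3/4b
5) 3025.21ms=6b +605.042ms=6/5b
6) 3630.252ms=36/5b +605.042ms=6/5b
7) 4235.294ms=42/5b +605.042ms=6/5b
8) 4840.336ms=48/5b +605.042ms=6/5b
9) 5445.378ms=54/5b +605.042ms=6/5b
Σ=12b of 12 (119bpm 6/8) — PASS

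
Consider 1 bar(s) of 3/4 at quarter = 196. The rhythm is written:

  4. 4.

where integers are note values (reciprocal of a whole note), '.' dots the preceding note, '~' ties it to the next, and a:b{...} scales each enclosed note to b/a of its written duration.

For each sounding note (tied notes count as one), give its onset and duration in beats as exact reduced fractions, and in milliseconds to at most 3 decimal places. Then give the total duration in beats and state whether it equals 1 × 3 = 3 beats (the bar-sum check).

1) 0.0ms=0b +459.184ms=3/2b
2) 459.184ms=3/2b +459.184ms=3/2b
Σ=3b of 3 (196bpm 3/4) — PASS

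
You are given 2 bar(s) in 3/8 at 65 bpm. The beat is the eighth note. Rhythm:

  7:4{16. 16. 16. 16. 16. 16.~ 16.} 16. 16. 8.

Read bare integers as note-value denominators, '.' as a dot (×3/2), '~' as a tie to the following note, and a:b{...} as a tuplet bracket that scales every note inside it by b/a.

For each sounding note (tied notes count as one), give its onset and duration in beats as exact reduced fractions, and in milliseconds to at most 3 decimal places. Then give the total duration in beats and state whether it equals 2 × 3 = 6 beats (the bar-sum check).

1) 0.0ms=0b +395.604ms=3/7b
2) 395.604ms=3/7b +395.604ms=3/7b
3) 791.209ms=6/7b +395.604ms=3/7b
4) 1186.813ms=9/7b +395.604ms=3/7b
5) 1582.418ms=12/7b +395.604ms=3/7b
6) 1978.022ms=15/7b +791.209ms=6/7b
7) 2769.231ms=3b +692.308ms=3/4b
8) 3461.538ms=15/4b +692.308ms=3/4b
9) 4153.846ms=9/2b +1384.615ms=3/2b
Σ=6b of 6 (65bpm 3/8) — PASS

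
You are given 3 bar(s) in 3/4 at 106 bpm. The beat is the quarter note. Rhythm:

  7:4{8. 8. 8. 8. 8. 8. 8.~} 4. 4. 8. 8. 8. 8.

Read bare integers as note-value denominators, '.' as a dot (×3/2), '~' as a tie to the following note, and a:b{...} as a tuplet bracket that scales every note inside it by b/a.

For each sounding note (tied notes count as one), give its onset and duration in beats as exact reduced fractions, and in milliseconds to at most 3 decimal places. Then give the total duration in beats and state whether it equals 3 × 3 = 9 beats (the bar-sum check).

1) 0.0ms=0b +242.588ms=3/7b
2) 242.588ms=3/7b +242.588ms=3/7b
3) 485.175ms=6/7b +242.588ms=3/7b
4) 727.763ms=9/7b +242.588ms=3/7b
5) 970.35ms=12/7b +242.588ms=3/7b
6) 1212.938ms=15/7b +242.588ms=3/7b
7) 1455.526ms=18/7b +1091.644ms=27/14b
8) 2547.17ms=9/2b +849.057ms=3/2b
9) 3396.226ms=6b +424.528ms=3/4b
10) 3820.755ms=27/4b +424.528ms=3/4b
11) 4245.283ms=15/2b +424.528ms=3/4b
12) 4669.811ms=33/4b +424.528ms=3/4b
Σ=9b of 9 (106bpm 3/4) — PASS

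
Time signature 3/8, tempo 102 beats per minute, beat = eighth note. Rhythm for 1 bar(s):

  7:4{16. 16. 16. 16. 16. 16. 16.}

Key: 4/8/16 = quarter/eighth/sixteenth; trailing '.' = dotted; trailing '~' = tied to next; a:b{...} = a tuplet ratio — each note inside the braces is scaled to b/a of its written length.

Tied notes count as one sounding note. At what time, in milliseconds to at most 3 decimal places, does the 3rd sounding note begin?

1. 0.0ms @ 0 + 252.101ms (3/7)
2. 252.101ms @ 3/7 + 252.101ms (3/7)
3. 504.202ms @ 6/7 + 252.101ms (3/7)
4. 756.303ms @ 9/7 + 252.101ms (3/7)
5. 1008.403ms @ 12/7 + 252.101ms (3/7)
6. 1260.504ms @ 15/7 + 252.101ms (3/7)
7. 1512.605ms @ 18/7 + 252.101ms (3/7)

note 3 onset = 6/7b = 504.202ms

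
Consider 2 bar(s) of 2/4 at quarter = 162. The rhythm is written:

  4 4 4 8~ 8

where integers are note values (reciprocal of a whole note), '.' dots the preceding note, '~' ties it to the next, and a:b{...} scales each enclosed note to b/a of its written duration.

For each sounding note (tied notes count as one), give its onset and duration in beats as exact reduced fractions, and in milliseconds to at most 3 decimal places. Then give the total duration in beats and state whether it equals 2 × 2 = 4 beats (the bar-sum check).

1) 0.0ms=0b +370.37ms=1b
2) 370.37ms=1b +370.37ms=1b
3) 740.741ms=2b +370.37ms=1b
4) 1111.111ms=3b +370.37ms=1b
Σ=4b of 4 (162bpm 2/4) — PASS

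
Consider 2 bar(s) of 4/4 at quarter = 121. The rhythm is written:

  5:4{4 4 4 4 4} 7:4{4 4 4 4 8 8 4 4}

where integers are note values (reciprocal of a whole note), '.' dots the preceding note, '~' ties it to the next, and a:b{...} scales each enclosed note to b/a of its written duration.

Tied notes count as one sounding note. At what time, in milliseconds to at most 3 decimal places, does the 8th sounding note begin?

1. 0.0ms @ 0 + 396.694ms (4/5)
2. 396.694ms @ 4/5 + 396.694ms (4/5)
3. 793.388ms @ 8/5 + 396.694ms (4/5)
4. 1190.083ms @ 12/5 + 396.694ms (4/5)
5. 1586.777ms @ 16/5 + 396.694ms (4/5)
6. 1983.471ms @ 4 + 283.353ms (4/7)
7. 2266.824ms @ 32/7 + 283.353ms (4/7)
8. 2550.177ms @ 36/7 + 283.353ms (4/7)
9. 2833.53ms @ 40/7 + 283.353ms (4/7)
10. 3116.883ms @ 44/7 + 141.677ms (2/7)
11. 3258.56ms @ 46/7 + 141.677ms (2/7)
12. 3400.236ms @ 48/7 + 283.353ms (4/7)
13. 3683.589ms @ 52/7 + 283.353ms (4/7)

note 8 onset = 36/7b = 2550.177ms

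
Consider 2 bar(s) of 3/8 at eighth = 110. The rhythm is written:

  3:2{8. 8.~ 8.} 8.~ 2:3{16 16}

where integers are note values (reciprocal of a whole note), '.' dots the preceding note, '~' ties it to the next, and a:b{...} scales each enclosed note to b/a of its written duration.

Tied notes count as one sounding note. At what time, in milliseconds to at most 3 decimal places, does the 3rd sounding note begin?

1. 0.0ms @ 0 + 545.455ms (1)
2. 545.455ms @ 1 + 1090.909ms (2)
3. 1636.364ms @ 3 + 1227.273ms (9/4)
4. 2863.636ms @ 21/4 + 409.091ms (3/4)

note 3 onset = 3b = 1636.364ms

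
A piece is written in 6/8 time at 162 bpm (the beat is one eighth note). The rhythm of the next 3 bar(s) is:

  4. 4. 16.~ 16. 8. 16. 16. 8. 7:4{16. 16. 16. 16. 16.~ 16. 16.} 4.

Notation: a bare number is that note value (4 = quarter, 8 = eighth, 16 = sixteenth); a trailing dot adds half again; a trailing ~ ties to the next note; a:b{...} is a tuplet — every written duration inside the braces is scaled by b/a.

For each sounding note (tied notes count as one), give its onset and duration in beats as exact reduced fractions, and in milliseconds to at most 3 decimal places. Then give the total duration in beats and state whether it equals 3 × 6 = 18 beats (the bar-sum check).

1) 0.0ms=0b +1111.111ms=3b
2) 1111.111ms=3b +1111.111ms=3b
3) 2222.222ms=6b +555.556ms=3/2b
4) 2777.778ms=15/2b +555.556ms=3/2b
5) 3333.333ms=9b +277.778ms=3/4b
6) 3611.111ms=39/4b +277.778ms=3/4b
7) 3888.889ms=21/2b +555.556ms=3/2b
8) 4444.444ms=12b +158.73ms=3/7b
9) 4603.175ms=87/7b +158.73ms=3/7b
10) 4761.905ms=90/7b +158.73ms=3/7b
11) 4920.635ms=93/7b +158.73ms=3/7b
12) 5079.365ms=96/7b +317.46ms=6/7b
13) 5396.825ms=102/7b +158.73ms=3/7b
14) 5555.556ms=15b +1111.111ms=3b
Σ=18b of 18 (162bpm 6/8) — PASS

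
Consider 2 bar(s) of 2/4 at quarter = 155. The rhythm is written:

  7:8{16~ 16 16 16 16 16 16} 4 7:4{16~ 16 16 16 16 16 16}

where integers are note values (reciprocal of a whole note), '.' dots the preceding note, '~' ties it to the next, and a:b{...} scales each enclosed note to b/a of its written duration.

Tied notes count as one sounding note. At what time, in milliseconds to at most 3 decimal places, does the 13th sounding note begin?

note 13 onset = 27/7b = 1493.088ms

1. 0.0ms @ 0 + 221.198ms (4/7)
2. 221.198ms @ 4/7 + 110.599ms (2/7)
3. 331.797ms @ 6/7 + 110.599ms (2/7)
4. 442.396ms @ 8/7 + 110.599ms (2/7)
5. 552.995ms @ 10/7 + 110.599ms (2/7)
6. 663.594ms @ 12/7 + 110.599ms (2/7)
7. 774.194ms @ 2 + 387.097ms (1)
8. 1161.29ms @ 3 + 110.599ms (2/7)
9. 1271.889ms @ 23/7 + 55.3ms (1/7)
10. 1327.189ms @ 24/7 + 55.3ms (1/7)
11. 1382.488ms @ 25/7 + 55.3ms (1/7)
12. 1437.788ms @ 26/7 + 55.3ms (1/7)
13. 1493.088ms @ 27/7 + 55.3ms (1/7)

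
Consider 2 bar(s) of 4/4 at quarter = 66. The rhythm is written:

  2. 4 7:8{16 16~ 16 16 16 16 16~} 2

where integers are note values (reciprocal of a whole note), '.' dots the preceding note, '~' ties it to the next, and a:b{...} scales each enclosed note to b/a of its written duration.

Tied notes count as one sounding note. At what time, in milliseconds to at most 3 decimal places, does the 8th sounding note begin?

1. 0.0ms @ 0 + 2727.273ms (3)
2. 2727.273ms @ 3 + 909.091ms (1)
3. 3636.364ms @ 4 + 259.74ms (2/7)
4. 3896.104ms @ 30/7 + 519.481ms (4/7)
5. 4415.584ms @ 34/7 + 259.74ms (2/7)
6. 4675.325ms @ 36/7 + 259.74ms (2/7)
7. 4935.065ms @ 38/7 + 259.74ms (2/7)
8. 5194.805ms @ 40/7 + 2077.922ms (16/7)

note 8 onset = 40/7b = 5194.805ms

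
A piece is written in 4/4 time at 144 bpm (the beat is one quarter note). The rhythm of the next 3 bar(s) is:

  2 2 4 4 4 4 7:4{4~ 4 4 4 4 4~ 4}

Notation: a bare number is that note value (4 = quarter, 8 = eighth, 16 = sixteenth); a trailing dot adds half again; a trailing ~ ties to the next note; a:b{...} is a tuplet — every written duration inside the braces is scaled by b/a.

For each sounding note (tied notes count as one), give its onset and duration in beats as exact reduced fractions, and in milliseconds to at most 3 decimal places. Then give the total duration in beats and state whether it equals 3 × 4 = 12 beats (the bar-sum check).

1) 0.0ms=0b +833.333ms=2b
2) 833.333ms=2b +833.333ms=2b
3) 1666.667ms=4b +416.667ms=1b
4) 2083.333ms=5b +416.667ms=1b
5) 2500.0ms=6b +416.667ms=1b
6) 2916.667ms=7b +416.667ms=1b
7) 3333.333ms=8b +476.19ms=8/7b
8) 3809.524ms=64/7b +238.095ms=4/7b
9) 4047.619ms=68/7b +238.095ms=4/7b
10) 4285.714ms=72/7b +238.095ms=4/7b
11) 4523.81ms=76/7b +476.19ms=8/7b
Σ=12b of 12 (144bpm 4/4) — PASS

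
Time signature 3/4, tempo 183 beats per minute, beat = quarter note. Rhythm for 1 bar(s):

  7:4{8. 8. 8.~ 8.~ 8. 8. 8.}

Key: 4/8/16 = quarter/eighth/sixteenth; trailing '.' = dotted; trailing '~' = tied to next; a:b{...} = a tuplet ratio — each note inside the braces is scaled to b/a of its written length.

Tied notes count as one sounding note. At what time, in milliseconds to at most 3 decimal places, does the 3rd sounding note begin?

note 3 onset = 6/7b = 281.03ms

1. 0.0ms @ 0 + 140.515ms (3/7)
2. 140.515ms @ 3/7 + 140.515ms (3/7)
3. 281.03ms @ 6/7 + 421.546ms (9/7)
4. 702.576ms @ 15/7 + 140.515ms (3/7)
5. 843.091ms @ 18/7 + 140.515ms (3/7)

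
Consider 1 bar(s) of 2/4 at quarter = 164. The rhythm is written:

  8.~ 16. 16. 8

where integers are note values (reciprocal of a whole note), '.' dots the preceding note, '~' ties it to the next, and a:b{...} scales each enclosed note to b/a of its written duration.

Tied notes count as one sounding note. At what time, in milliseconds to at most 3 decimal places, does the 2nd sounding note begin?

1. 0.0ms @ 0 + 411.585ms (9/8)
2. 411.585ms @ 9/8 + 137.195ms (3/8)
3. 548.78ms @ 3/2 + 182.927ms (1/2)

note 2 onset = 9/8b = 411.585ms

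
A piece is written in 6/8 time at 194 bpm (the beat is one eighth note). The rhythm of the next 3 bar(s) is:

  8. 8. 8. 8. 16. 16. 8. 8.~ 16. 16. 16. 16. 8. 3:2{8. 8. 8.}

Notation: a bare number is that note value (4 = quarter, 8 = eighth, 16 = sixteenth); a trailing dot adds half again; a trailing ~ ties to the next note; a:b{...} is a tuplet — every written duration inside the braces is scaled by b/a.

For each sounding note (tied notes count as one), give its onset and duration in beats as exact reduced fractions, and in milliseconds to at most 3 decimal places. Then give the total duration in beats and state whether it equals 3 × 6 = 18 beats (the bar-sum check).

1) 0.0ms=0b +463.918ms=3/2b
2) 463.918ms=3/2b +463.918ms=3/2b
3) 927.835ms=3b +463.918ms=3/2b
4) 1391.753ms=9/2b +463.918ms=3/2b
5) 1855.67ms=6b +231.959ms=3/4b
6) 2087.629ms=27/4b +231.959ms=3/4b
7) 2319.588ms=15/2b +463.918ms=3/2b
8) 2783.505ms=9b +695.876ms=9/4b
9) 3479.381ms=45/4b +231.959ms=3/4b
10) 3711.34ms=12b +231.959ms=3/4b
11) 3943.299ms=51/4b +231.959ms=3/4b
12) 4175.258ms=27/2b +463.918ms=3/2b
13) 4639.175ms=15b +309.278ms=1b
14) 4948.454ms=16b +309.278ms=1b
15) 5257.732ms=17b +309.278ms=1b
Σ=18b of 18 (194bpm 6/8) — PASS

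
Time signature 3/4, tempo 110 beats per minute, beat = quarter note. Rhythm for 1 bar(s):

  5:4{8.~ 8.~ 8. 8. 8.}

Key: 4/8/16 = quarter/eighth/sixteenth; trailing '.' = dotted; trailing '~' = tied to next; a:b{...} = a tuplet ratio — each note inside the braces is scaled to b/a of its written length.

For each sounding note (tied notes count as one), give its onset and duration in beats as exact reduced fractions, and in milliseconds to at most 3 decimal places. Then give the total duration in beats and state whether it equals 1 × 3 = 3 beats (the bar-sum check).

1) 0.0ms=0b +981.818ms=9/5b
2) 981.818ms=9/5b +327.273ms=3/5b
3) 1309.091ms=12/5b +327.273ms=3/5b
Σ=3b of 3 (110bpm 3/4) — PASS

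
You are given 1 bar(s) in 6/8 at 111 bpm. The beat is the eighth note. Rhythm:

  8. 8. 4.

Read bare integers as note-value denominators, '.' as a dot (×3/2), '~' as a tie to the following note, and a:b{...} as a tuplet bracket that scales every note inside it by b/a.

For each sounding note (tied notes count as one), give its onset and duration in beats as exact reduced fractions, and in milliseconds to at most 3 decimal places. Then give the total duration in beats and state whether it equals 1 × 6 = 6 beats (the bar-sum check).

1) 0.0ms=0b +810.811ms=3/2b
2) 810.811ms=3/2b +810.811ms=3/2b
3) 1621.622ms=3b +1621.622ms=3b
Σ=6b of 6 (111bpm 6/8) — PASS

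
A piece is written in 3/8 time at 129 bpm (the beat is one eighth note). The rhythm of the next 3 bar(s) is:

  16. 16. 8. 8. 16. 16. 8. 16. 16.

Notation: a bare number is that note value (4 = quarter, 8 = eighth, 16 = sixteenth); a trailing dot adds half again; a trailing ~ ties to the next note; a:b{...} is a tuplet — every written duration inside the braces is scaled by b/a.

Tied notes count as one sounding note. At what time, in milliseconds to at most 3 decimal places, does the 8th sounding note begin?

1. 0.0ms @ 0 + 348.837ms (3/4)
2. 348.837ms @ 3/4 + 348.837ms (3/4)
3. 697.674ms @ 3/2 + 697.674ms (3/2)
4. 1395.349ms @ 3 + 697.674ms (3/2)
5. 2093.023ms @ 9/2 + 348.837ms (3/4)
6. 2441.86ms @ 21/4 + 348.837ms (3/4)
7. 2790.698ms @ 6 + 697.674ms (3/2)
8. 3488.372ms @ 15/2 + 348.837ms (3/4)
9. 3837.209ms @ 33/4 + 348.837ms (3/4)

note 8 onset = 15/2b = 3488.372ms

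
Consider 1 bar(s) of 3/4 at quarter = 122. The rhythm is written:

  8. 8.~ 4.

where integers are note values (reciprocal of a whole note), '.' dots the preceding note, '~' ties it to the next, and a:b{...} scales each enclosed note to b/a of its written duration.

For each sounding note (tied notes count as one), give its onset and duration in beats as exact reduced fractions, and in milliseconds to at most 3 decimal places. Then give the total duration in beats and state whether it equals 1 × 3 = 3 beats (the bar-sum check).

1) 0.0ms=0b +368.852ms=3/4b
2) 368.852ms=3/4b +1106.557ms=9/4b
Σ=3b of 3 (122bpm 3/4) — PASS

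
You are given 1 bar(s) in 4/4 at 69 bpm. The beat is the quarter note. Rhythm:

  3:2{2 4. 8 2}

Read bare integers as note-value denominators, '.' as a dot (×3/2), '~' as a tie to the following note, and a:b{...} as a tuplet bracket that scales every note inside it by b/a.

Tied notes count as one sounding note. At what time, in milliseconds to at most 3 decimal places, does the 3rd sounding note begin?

note 3 onset = 7/3b = 2028.986ms

1. 0.0ms @ 0 + 1159.42ms (4/3)
2. 1159.42ms @ 4/3 + 869.565ms (1)
3. 2028.986ms @ 7/3 + 289.855ms (1/3)
4. 2318.841ms @ 8/3 + 1159.42ms (4/3)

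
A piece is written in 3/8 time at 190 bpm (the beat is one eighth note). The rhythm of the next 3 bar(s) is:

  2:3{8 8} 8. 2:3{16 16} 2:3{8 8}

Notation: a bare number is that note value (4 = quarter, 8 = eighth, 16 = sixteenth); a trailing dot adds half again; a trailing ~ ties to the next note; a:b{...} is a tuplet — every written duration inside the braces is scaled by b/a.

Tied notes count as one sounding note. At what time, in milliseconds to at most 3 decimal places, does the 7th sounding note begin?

1. 0.0ms @ 0 + 473.684ms (3/2)
2. 473.684ms @ 3/2 + 473.684ms (3/2)
3. 947.368ms @ 3 + 473.684ms (3/2)
4. 1421.053ms @ 9/2 + 236.842ms (3/4)
5. 1657.895ms @ 21/4 + 236.842ms (3/4)
6. 1894.737ms @ 6 + 473.684ms (3/2)
7. 2368.421ms @ 15/2 + 473.684ms (3/2)

note 7 onset = 15/2b = 2368.421ms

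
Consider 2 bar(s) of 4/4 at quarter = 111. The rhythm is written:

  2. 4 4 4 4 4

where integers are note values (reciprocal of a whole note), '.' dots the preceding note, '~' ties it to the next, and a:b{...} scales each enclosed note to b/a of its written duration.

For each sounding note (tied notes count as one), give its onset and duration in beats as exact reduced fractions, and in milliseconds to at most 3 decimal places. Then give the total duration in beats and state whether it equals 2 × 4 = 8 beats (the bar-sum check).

1) 0.0ms=0b +1621.622ms=3b
2) 1621.622ms=3b +540.541ms=1b
3) 2162.162ms=4b +540.541ms=1b
4) 2702.703ms=5b +540.541ms=1b
5) 3243.243ms=6b +540.541ms=1b
6) 3783.784ms=7b +540.541ms=1b
Σ=8b of 8 (111bpm 4/4) — PASS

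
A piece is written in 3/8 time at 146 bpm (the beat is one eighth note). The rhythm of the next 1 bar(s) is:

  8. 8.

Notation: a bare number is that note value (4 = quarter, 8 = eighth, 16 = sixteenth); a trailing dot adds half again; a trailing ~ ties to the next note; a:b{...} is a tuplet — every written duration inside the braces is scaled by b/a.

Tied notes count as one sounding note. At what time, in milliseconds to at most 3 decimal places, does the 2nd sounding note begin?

1. 0.0ms @ 0 + 616.438ms (3/2)
2. 616.438ms @ 3/2 + 616.438ms (3/2)

note 2 onset = 3/2b = 616.438ms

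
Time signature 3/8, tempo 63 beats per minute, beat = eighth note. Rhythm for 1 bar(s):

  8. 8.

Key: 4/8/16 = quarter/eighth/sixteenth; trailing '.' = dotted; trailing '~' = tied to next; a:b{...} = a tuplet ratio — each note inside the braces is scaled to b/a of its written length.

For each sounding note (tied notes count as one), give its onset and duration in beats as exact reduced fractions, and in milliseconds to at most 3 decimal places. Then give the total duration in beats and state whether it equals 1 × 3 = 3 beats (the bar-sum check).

1) 0.0ms=0b +1428.571ms=3/2b
2) 1428.571ms=3/2b +1428.571ms=3/2b
Σ=3b of 3 (63bpm 3/8) — PASS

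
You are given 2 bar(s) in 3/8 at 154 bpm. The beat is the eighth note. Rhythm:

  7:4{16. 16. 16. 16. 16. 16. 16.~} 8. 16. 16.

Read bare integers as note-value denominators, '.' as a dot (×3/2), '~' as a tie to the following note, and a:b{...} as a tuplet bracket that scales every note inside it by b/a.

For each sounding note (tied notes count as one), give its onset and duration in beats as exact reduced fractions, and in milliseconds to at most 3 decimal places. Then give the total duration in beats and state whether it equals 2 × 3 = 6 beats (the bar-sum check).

1) 0.0ms=0b +166.976ms=3/7b
2) 166.976ms=3/7b +166.976ms=3/7b
3) 333.952ms=6/7b +166.976ms=3/7b
4) 500.928ms=9/7b +166.976ms=3/7b
5) 667.904ms=12/7b +166.976ms=3/7b
6) 834.879ms=15/7b +166.976ms=3/7b
7) 1001.855ms=18/7b +751.391ms=27/14b
8) 1753.247ms=9/2b +292.208ms=3/4b
9) 2045.455ms=21/4b +292.208ms=3/4b
Σ=6b of 6 (154bpm 3/8) — PASS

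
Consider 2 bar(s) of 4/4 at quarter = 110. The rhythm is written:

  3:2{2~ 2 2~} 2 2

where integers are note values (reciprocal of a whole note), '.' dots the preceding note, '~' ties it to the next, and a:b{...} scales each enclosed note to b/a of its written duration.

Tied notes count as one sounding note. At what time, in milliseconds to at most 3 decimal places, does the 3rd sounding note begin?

note 3 onset = 6b = 3272.727ms

1. 0.0ms @ 0 + 1454.545ms (8/3)
2. 1454.545ms @ 8/3 + 1818.182ms (10/3)
3. 3272.727ms @ 6 + 1090.909ms (2)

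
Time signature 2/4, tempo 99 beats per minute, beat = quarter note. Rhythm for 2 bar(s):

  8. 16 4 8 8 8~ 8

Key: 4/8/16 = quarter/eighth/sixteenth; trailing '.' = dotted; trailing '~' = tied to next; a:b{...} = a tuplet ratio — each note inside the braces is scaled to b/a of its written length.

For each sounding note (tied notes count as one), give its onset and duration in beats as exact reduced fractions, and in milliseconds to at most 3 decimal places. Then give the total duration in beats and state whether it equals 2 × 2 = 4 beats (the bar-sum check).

1) 0.0ms=0b +454.545ms=3/4b
2) 454.545ms=3/4b +151.515ms=1/4b
3) 606.061ms=1b +606.061ms=1b
4) 1212.121ms=2b +303.03ms=1/2b
5) 1515.152ms=5/2b +303.03ms=1/2b
6) 1818.182ms=3b +606.061ms=1b
Σ=4b of 4 (99bpm 2/4) — PASS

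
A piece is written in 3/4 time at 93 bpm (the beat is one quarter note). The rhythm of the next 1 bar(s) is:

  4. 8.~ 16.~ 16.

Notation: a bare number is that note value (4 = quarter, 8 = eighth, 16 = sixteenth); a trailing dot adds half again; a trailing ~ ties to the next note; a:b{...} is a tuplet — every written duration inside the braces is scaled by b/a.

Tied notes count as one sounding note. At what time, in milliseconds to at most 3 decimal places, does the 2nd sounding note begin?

1. 0.0ms @ 0 + 967.742ms (3/2)
2. 967.742ms @ 3/2 + 967.742ms (3/2)

note 2 onset = 3/2b = 967.742ms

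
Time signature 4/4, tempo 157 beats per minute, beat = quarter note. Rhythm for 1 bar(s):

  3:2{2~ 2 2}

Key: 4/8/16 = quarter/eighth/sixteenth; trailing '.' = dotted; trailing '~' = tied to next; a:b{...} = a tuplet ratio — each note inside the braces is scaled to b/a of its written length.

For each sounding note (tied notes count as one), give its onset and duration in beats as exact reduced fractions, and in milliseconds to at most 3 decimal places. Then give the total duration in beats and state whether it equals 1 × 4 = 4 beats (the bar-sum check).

1) 0.0ms=0b +1019.108ms=8/3b
2) 1019.108ms=8/3b +509.554ms=4/3b
Σ=4b of 4 (157bpm 4/4) — PASS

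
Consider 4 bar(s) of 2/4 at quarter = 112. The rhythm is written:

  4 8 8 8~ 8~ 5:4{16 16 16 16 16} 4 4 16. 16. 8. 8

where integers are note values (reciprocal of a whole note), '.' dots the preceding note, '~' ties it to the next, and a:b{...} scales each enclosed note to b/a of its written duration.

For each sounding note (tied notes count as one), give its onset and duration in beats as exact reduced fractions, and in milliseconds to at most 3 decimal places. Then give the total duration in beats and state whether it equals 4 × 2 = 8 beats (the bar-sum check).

1) 0.0ms=0b +535.714ms=1b
2) 535.714ms=1b +267.857ms=1/2b
3) 803.571ms=3/2b +267.857ms=1/2b
4) 1071.429ms=2b +642.857ms=6/5b
5) 1714.286ms=16/5b +107.143ms=1/5b
6) 1821.429ms=17/5b +107.143ms=1/5b
7) 1928.571ms=18/5b +107.143ms=1/5b
8) 2035.714ms=19/5b +107.143ms=1/5b
9) 2142.857ms=4b +535.714ms=1b
10) 2678.571ms=5b +535.714ms=1b
11) 3214.286ms=6b +200.893ms=3/8b
12) 3415.179ms=51/8b +200.893ms=3/8b
13) 3616.071ms=27/4b +401.786ms=3/4b
14) 4017.857ms=15/2b +267.857ms=1/2b
Σ=8b of 8 (112bpm 2/4) — PASS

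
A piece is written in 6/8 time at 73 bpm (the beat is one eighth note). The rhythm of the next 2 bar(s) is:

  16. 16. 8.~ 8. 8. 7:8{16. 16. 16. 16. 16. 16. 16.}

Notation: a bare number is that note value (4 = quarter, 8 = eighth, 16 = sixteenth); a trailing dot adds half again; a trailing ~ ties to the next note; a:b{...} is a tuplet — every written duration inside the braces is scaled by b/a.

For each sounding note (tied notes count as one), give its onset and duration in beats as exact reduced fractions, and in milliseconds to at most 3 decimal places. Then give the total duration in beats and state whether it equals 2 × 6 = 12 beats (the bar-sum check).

1) 0.0ms=0b +616.438ms=3/4b
2) 616.438ms=3/4b +616.438ms=3/4b
3) 1232.877ms=3/2b +2465.753ms=3b
4) 3698.63ms=9/2b +1232.877ms=3/2b
5) 4931.507ms=6b +704.501ms=6/7b
6) 5636.008ms=48/7b +704.501ms=6/7b
7) 6340.509ms=54/7b +704.501ms=6/7b
8) 7045.01ms=60/7b +704.501ms=6/7b
9) 7749.511ms=66/7b +704.501ms=6/7b
10) 8454.012ms=72/7b +704.501ms=6/7b
11) 9158.513ms=78/7b +704.501ms=6/7b
Σ=12b of 12 (73bpm 6/8) — PASS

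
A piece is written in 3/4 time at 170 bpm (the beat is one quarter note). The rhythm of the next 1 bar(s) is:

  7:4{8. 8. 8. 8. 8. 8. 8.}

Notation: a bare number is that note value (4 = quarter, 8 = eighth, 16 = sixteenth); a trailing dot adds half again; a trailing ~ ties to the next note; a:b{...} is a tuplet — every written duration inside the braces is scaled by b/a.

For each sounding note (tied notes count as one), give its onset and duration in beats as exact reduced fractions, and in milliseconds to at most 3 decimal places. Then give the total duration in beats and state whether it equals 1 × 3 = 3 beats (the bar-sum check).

1) 0.0ms=0b +151.261ms=3/7b
2) 151.261ms=3/7b +151.261ms=3/7b
3) 302.521ms=6/7b +151.261ms=3/7b
4) 453.782ms=9/7b +151.261ms=3/7b
5) 605.042ms=12/7b +151.261ms=3/7b
6) 756.303ms=15/7b +151.261ms=3/7b
7) 907.563ms=18/7b +151.261ms=3/7b
Σ=3b of 3 (170bpm 3/4) — PASS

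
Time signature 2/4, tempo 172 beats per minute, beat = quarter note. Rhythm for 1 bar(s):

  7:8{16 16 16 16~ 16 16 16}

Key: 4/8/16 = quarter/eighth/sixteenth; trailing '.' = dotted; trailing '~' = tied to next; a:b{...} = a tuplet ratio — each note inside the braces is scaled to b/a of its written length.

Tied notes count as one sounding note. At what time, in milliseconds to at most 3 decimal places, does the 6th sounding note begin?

note 6 onset = 12/7b = 598.007ms

1. 0.0ms @ 0 + 99.668ms (2/7)
2. 99.668ms @ 2/7 + 99.668ms (2/7)
3. 199.336ms @ 4/7 + 99.668ms (2/7)
4. 299.003ms @ 6/7 + 199.336ms (4/7)
5. 498.339ms @ 10/7 + 99.668ms (2/7)
6. 598.007ms @ 12/7 + 99.668ms (2/7)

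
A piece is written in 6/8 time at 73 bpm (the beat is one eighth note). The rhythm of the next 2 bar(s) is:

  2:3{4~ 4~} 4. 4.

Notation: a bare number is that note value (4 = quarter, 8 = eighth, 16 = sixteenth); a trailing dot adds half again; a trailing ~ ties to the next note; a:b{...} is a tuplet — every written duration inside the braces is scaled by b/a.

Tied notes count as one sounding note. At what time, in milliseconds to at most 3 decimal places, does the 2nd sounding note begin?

1. 0.0ms @ 0 + 7397.26ms (9)
2. 7397.26ms @ 9 + 2465.753ms (3)

note 2 onset = 9b = 7397.26ms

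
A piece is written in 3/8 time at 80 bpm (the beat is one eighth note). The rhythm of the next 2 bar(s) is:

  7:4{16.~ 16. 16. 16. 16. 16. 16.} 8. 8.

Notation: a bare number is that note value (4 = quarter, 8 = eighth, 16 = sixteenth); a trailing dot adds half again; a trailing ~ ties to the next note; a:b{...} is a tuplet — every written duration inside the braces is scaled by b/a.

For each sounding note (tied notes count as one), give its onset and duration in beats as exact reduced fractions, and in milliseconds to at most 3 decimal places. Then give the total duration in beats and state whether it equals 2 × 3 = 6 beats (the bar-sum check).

1) 0.0ms=0b +642.857ms=6/7b
2) 642.857ms=6/7b +321.429ms=3/7b
3) 964.286ms=9/7b +321.429ms=3/7b
4) 1285.714ms=12/7b +321.429ms=3/7b
5) 1607.143ms=15/7b +321.429ms=3/7b
6) 1928.571ms=18/7b +321.429ms=3/7b
7) 2250.0ms=3b +1125.0ms=3/2b
8) 3375.0ms=9/2b +1125.0ms=3/2b
Σ=6b of 6 (80bpm 3/8) — PASS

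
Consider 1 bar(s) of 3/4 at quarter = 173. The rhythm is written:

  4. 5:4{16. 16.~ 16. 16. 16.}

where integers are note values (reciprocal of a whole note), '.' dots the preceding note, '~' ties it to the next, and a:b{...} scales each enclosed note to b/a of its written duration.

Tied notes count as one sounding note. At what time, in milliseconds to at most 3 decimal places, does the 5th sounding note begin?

1. 0.0ms @ 0 + 520.231ms (3/2)
2. 520.231ms @ 3/2 + 104.046ms (3/10)
3. 624.277ms @ 9/5 + 208.092ms (3/5)
4. 832.37ms @ 12/5 + 104.046ms (3/10)
5. 936.416ms @ 27/10 + 104.046ms (3/10)

note 5 onset = 27/10b = 936.416ms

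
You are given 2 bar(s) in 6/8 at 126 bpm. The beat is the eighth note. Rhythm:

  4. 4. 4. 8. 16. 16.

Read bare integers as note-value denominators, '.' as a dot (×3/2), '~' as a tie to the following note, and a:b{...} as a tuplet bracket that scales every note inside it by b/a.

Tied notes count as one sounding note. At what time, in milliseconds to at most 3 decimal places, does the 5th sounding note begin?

note 5 onset = 21/2b = 5000.0ms

1. 0.0ms @ 0 + 1428.571ms (3)
2. 1428.571ms @ 3 + 1428.571ms (3)
3. 2857.143ms @ 6 + 1428.571ms (3)
4. 4285.714ms @ 9 + 714.286ms (3/2)
5. 5000.0ms @ 21/2 + 357.143ms (3/4)
6. 5357.143ms @ 45/4 + 357.143ms (3/4)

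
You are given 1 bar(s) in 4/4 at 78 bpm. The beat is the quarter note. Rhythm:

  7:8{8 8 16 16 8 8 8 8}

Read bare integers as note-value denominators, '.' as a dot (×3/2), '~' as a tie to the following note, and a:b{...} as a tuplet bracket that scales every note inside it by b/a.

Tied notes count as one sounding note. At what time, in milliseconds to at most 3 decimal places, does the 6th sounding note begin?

note 6 onset = 16/7b = 1758.242ms

1. 0.0ms @ 0 + 439.56ms (4/7)
2. 439.56ms @ 4/7 + 439.56ms (4/7)
3. 879.121ms @ 8/7 + 219.78ms (2/7)
4. 1098.901ms @ 10/7 + 219.78ms (2/7)
5. 1318.681ms @ 12/7 + 439.56ms (4/7)
6. 1758.242ms @ 16/7 + 439.56ms (4/7)
7. 2197.802ms @ 20/7 + 439.56ms (4/7)
8. 2637.363ms @ 24/7 + 439.56ms (4/7)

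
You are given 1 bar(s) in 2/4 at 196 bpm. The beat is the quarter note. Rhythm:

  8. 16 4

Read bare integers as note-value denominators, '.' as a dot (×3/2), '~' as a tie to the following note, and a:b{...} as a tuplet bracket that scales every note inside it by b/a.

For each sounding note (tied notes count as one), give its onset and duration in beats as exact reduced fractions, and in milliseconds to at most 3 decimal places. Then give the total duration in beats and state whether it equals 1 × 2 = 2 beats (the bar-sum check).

1) 0.0ms=0b +229.592ms=3/4b
2) 229.592ms=3/4b +76.531ms=1/4b
3) 306.122ms=1b +306.122ms=1b
Σ=2b of 2 (196bpm 2/4) — PASS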